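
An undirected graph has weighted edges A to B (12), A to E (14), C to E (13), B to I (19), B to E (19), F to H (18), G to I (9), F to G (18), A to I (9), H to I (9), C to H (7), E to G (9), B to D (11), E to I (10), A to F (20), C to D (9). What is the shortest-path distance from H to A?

Checking several routes:
H-I-A: 9 + 9 = 18
H-I-E-A: 9 + 10 + 14 = 33
H-C-E-A: 7 + 13 + 14 = 34
Shortest: 18.

18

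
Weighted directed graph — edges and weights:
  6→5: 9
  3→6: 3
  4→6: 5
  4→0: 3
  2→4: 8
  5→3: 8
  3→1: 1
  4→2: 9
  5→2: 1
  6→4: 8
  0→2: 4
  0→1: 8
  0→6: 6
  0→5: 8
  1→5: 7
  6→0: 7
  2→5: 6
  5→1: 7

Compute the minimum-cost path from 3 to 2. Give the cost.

9

Some routes from 3 to 2:
3 -> 6 -> 0 -> 5 -> 2: 3 + 7 + 8 + 1 = 19
3 -> 6 -> 0 -> 2: 3 + 7 + 4 = 14
3 -> 1 -> 5 -> 2: 1 + 7 + 1 = 9
3 -> 6 -> 5 -> 2: 3 + 9 + 1 = 13
3 -> 6 -> 4 -> 0 -> 2: 3 + 8 + 3 + 4 = 18
The minimum is 9.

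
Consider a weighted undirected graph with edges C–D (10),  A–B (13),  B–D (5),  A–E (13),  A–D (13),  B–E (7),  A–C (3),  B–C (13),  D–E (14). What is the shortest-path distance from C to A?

Comparing a few candidate routes:
C-B-A: 13 + 13 = 26
C-A: 3
C-D-B-A: 10 + 5 + 13 = 28
C-D-A: 10 + 13 = 23
Shortest: 3.

3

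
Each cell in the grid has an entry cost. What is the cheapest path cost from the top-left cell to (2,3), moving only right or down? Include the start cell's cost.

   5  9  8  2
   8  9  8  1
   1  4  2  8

Path (0,0) (1,0) (2,0) (2,1) (2,2) (2,3): 5 + 8 + 1 + 4 + 2 + 8 = 28.
(Top row then right column would cost 33.)

28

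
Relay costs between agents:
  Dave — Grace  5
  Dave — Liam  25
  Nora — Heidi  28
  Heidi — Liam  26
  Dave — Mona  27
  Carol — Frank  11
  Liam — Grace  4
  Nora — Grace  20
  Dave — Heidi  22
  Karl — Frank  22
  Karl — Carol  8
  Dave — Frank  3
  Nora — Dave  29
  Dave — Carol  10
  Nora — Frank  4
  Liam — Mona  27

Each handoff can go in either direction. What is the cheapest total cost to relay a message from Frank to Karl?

Checking several routes:
Frank - Carol - Karl: 11 + 8 = 19
Frank - Nora - Dave - Carol - Karl: 4 + 29 + 10 + 8 = 51
Frank - Nora - Grace - Dave - Carol - Karl: 4 + 20 + 5 + 10 + 8 = 47
Frank - Dave - Carol - Karl: 3 + 10 + 8 = 21
Frank - Karl: 22
Best route has total 19.

19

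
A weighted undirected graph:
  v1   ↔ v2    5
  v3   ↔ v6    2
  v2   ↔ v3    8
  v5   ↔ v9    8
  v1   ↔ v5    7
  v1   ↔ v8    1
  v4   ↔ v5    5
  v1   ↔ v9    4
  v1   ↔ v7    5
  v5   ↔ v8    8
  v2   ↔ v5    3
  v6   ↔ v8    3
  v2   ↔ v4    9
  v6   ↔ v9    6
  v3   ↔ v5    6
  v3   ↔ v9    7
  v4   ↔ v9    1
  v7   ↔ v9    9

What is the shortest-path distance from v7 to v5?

12

Some routes from v7 to v5:
v7 -> v1 -> v5: 5 + 7 = 12
v7 -> v1 -> v9 -> v4 -> v5: 5 + 4 + 1 + 5 = 15
v7 -> v1 -> v2 -> v5: 5 + 5 + 3 = 13
v7 -> v9 -> v4 -> v5: 9 + 1 + 5 = 15
v7 -> v1 -> v8 -> v5: 5 + 1 + 8 = 14
Best route has total 12.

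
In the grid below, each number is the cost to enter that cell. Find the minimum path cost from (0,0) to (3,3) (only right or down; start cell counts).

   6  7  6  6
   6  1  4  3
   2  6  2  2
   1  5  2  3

24

One optimal route is r0c0 → r1c0 → r1c1 → r1c2 → r2c2 → r2c3 → r3c3.
Its cost is 6 + 6 + 1 + 4 + 2 + 2 + 3 = 24.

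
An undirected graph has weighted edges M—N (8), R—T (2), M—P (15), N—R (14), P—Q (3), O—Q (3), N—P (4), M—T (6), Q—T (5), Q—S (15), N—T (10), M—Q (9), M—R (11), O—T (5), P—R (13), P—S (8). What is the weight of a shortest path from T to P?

Checking several routes:
T-M-Q-P: 6 + 9 + 3 = 18
T-O-Q-P: 5 + 3 + 3 = 11
T-M-N-P: 6 + 8 + 4 = 18
T-Q-P: 5 + 3 = 8
T-R-P: 2 + 13 = 15
T-N-P: 10 + 4 = 14
Best route has total 8.

8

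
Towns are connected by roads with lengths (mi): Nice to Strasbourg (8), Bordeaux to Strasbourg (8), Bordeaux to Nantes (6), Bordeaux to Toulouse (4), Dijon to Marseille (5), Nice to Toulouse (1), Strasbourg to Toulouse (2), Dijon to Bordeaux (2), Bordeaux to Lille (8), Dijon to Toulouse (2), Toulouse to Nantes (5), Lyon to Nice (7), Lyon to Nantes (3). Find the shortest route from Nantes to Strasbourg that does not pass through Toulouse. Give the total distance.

14

Routes from Nantes to Strasbourg avoiding Toulouse:
Nantes-Lyon-Nice-Strasbourg: 3 + 7 + 8 = 18
Nantes-Bordeaux-Strasbourg: 6 + 8 = 14
Best route has total 14 mi.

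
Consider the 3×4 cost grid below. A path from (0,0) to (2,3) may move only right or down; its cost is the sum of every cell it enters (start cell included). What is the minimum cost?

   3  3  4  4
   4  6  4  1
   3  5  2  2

17

One optimal route is r0c0→r0c1→r0c2→r0c3→r1c3→r2c3.
Its cost is 3 + 3 + 4 + 4 + 1 + 2 = 17.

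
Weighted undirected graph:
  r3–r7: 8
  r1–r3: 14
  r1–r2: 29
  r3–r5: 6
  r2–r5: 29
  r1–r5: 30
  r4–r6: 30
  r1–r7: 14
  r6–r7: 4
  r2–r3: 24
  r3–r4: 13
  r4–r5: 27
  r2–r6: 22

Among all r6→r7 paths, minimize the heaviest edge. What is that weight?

Comparing a few candidate routes:
r6 → r2 → r3 → r7: max(22, 24, 8) = 24
r6 → r2 → r3 → r1 → r7: max(22, 24, 14, 14) = 24
r6 → r7: max(4) = 4
The minimum achievable maximum is 4.

4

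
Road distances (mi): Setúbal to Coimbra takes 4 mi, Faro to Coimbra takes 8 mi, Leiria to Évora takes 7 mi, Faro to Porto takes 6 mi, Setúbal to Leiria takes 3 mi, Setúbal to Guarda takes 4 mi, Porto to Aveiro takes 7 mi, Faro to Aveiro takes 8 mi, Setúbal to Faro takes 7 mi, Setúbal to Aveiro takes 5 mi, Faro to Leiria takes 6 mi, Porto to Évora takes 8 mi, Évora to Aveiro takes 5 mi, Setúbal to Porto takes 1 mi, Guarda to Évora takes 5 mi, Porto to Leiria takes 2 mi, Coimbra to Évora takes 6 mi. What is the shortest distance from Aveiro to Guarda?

9

A few of the Aveiro→Guarda routes:
Aveiro→Évora→Porto→Setúbal→Guarda: 5 + 8 + 1 + 4 = 18
Aveiro→Setúbal→Guarda: 5 + 4 = 9
Aveiro→Porto→Setúbal→Guarda: 7 + 1 + 4 = 12
Aveiro→Évora→Guarda: 5 + 5 = 10
Aveiro→Porto→Leiria→Setúbal→Guarda: 7 + 2 + 3 + 4 = 16
Best route has total 9 mi.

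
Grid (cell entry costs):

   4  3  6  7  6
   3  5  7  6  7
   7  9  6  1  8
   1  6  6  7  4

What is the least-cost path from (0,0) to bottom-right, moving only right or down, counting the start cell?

Take (0,0) -> (0,1) -> (1,1) -> (1,2) -> (1,3) -> (2,3) -> (3,3) -> (3,4) for a total of 4 + 3 + 5 + 7 + 6 + 1 + 7 + 4 = 37.
(Top row then right column would cost 45.)

37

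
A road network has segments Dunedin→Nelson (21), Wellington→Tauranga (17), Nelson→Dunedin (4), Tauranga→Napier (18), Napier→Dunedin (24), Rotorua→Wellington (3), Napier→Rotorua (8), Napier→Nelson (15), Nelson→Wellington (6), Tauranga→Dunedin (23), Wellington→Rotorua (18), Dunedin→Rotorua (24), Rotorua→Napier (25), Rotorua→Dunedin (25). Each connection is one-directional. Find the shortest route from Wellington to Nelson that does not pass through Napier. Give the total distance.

61

Routes from Wellington to Nelson avoiding Napier:
Wellington-Rotorua-Dunedin-Nelson: 18 + 25 + 21 = 64
Wellington-Tauranga-Dunedin-Nelson: 17 + 23 + 21 = 61
Shortest: 61.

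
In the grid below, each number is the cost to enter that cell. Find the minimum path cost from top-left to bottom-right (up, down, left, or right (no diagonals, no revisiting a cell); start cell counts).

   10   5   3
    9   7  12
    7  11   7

Take (0,0) (0,1) (0,2) (1,2) (2,2) for a total of 10 + 5 + 3 + 12 + 7 = 37.

37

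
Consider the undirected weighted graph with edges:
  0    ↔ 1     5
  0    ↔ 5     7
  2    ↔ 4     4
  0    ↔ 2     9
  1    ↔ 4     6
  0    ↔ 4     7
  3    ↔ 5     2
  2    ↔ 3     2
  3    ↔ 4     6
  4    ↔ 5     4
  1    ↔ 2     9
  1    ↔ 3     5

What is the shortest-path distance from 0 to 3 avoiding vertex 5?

Comparing a few candidate routes:
0→2→3: 9 + 2 = 11
0→1→3: 5 + 5 = 10
0→4→2→3: 7 + 4 + 2 = 13
0→4→3: 7 + 6 = 13
Best route has total 10.

10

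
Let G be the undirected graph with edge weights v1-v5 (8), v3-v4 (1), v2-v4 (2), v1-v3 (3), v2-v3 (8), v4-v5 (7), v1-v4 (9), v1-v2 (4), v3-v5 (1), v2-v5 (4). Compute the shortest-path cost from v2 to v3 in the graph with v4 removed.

5

Candidate routes:
v2 -> v3: 8
v2 -> v1 -> v3: 4 + 3 = 7
v2 -> v1 -> v5 -> v3: 4 + 8 + 1 = 13
v2 -> v5 -> v1 -> v3: 4 + 8 + 3 = 15
v2 -> v5 -> v3: 4 + 1 = 5
Shortest: 5.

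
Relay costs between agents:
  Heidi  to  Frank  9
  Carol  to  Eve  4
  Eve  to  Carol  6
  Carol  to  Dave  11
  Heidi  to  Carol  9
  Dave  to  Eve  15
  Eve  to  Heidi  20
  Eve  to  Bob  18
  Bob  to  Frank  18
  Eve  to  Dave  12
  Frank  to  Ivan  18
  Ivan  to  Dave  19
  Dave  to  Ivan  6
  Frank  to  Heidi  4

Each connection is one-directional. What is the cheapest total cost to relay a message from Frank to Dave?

Candidate routes:
Frank - Heidi - Carol - Dave: 4 + 9 + 11 = 24
Frank - Ivan - Dave: 18 + 19 = 37
Frank - Heidi - Carol - Eve - Dave: 4 + 9 + 4 + 12 = 29
Shortest: 24.

24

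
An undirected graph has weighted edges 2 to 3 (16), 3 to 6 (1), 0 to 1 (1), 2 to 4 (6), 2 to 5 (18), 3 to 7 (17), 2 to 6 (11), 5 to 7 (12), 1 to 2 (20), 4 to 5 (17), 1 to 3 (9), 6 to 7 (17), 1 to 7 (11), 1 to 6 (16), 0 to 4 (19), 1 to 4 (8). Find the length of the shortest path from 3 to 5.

Comparing a few candidate routes:
3 → 6 → 2 → 5: 1 + 11 + 18 = 30
3 → 1 → 7 → 5: 9 + 11 + 12 = 32
3 → 7 → 5: 17 + 12 = 29
3 → 6 → 7 → 5: 1 + 17 + 12 = 30
3 → 2 → 5: 16 + 18 = 34
3 → 1 → 4 → 5: 9 + 8 + 17 = 34
Shortest: 29.

29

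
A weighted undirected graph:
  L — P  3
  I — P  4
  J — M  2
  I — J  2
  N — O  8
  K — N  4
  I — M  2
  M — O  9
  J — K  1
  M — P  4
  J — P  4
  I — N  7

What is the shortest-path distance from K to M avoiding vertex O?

Comparing a few candidate routes:
K - J - I - M: 1 + 2 + 2 = 5
K - J - P - M: 1 + 4 + 4 = 9
K - J - M: 1 + 2 = 3
Best route has total 3.

3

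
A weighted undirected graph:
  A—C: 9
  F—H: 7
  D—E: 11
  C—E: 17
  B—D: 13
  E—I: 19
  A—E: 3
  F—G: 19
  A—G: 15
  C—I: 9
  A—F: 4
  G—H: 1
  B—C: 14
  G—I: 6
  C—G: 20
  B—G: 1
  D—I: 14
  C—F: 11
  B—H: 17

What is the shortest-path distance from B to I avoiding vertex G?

Some routes from B to I avoiding G:
B - D - I: 13 + 14 = 27
B - C - I: 14 + 9 = 23
B - H - F - C - I: 17 + 7 + 11 + 9 = 44
B - D - E - I: 13 + 11 + 19 = 43
The minimum is 23.

23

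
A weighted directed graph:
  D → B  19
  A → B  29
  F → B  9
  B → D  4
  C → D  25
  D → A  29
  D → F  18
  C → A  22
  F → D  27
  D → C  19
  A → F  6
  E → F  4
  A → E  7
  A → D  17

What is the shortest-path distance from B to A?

33

Routes from B to A:
B→D→A: 4 + 29 = 33
B→D→C→A: 4 + 19 + 22 = 45
The minimum is 33.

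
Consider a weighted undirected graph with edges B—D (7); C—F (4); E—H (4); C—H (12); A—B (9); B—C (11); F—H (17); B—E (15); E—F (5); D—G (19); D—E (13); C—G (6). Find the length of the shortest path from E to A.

24

Checking several routes:
E→B→A: 15 + 9 = 24
E→D→B→A: 13 + 7 + 9 = 29
E→F→C→B→A: 5 + 4 + 11 + 9 = 29
Best route has total 24.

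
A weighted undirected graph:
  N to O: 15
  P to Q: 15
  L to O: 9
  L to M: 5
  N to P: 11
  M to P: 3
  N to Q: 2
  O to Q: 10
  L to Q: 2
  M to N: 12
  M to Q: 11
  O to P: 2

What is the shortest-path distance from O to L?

9

Checking several routes:
O -> P -> M -> L: 2 + 3 + 5 = 10
O -> L: 9
O -> Q -> L: 10 + 2 = 12
Best route has total 9.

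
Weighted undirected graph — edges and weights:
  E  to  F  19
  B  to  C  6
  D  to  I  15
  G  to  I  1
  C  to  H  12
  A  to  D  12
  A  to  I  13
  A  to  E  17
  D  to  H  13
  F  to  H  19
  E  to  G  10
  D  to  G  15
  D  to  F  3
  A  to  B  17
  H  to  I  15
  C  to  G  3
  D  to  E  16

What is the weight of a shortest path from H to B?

A few of the H→B routes:
H→D→G→C→B: 13 + 15 + 3 + 6 = 37
H→D→I→G→C→B: 13 + 15 + 1 + 3 + 6 = 38
H→I→G→C→B: 15 + 1 + 3 + 6 = 25
H→C→B: 12 + 6 = 18
H→D→A→B: 13 + 12 + 17 = 42
The minimum is 18.

18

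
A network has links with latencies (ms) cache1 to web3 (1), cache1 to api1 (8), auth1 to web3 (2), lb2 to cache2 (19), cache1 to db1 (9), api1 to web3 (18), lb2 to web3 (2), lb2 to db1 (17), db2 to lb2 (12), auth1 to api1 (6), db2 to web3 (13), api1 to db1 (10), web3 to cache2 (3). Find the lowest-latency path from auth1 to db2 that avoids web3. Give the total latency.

Candidate routes:
auth1 - api1 - cache1 - db1 - lb2 - db2: 6 + 8 + 9 + 17 + 12 = 52
auth1 - api1 - db1 - lb2 - db2: 6 + 10 + 17 + 12 = 45
Shortest: 45 ms.

45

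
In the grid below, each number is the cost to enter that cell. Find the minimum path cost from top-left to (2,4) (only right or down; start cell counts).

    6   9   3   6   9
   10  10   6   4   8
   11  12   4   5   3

36

Best path: (0,0) → (0,1) → (0,2) → (0,3) → (1,3) → (2,3) → (2,4)
Cost: 6 + 9 + 3 + 6 + 4 + 5 + 3 = 36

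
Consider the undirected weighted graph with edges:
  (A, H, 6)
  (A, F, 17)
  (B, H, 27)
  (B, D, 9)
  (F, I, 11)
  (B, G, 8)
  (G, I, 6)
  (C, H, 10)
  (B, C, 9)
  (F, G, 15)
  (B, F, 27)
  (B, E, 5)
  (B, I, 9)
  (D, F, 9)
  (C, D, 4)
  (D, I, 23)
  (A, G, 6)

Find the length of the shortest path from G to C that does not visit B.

22

A few of the G→C routes:
G → F → D → C: 15 + 9 + 4 = 28
G → I → D → C: 6 + 23 + 4 = 33
G → I → F → D → C: 6 + 11 + 9 + 4 = 30
G → A → H → C: 6 + 6 + 10 = 22
Best route has total 22.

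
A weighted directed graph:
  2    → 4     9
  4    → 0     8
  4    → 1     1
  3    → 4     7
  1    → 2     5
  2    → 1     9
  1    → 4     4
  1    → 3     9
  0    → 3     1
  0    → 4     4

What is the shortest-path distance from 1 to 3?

Paths from 1 to 3:
1 -> 4 -> 0 -> 3: 4 + 8 + 1 = 13
1 -> 2 -> 4 -> 0 -> 3: 5 + 9 + 8 + 1 = 23
1 -> 3: 9
Best route has total 9.

9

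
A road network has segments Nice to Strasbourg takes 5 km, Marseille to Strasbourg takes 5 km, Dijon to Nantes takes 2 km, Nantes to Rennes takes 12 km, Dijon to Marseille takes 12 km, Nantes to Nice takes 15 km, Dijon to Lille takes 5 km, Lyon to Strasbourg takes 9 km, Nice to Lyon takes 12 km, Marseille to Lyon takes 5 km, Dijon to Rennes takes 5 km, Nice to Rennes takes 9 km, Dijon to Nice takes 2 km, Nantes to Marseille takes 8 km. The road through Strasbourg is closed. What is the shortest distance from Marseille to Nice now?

12

Some routes from Marseille to Nice avoiding Strasbourg:
Marseille→Dijon→Nice: 12 + 2 = 14
Marseille→Nantes→Dijon→Nice: 8 + 2 + 2 = 12
Marseille→Lyon→Nice: 5 + 12 = 17
Marseille→Nantes→Nice: 8 + 15 = 23
The minimum is 12 km.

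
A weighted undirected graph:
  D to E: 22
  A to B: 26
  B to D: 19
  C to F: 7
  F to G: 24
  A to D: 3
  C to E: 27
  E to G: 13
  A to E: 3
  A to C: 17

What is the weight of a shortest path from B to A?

Comparing a few candidate routes:
B -> D -> A: 19 + 3 = 22
B -> D -> E -> A: 19 + 22 + 3 = 44
B -> A: 26
Best route has total 22.

22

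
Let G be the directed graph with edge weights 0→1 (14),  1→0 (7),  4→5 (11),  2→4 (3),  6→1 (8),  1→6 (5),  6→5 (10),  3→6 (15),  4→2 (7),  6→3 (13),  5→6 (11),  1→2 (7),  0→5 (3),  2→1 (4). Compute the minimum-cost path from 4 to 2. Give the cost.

Routes from 4 to 2:
4→2: 7
4→5→6→1→2: 11 + 11 + 8 + 7 = 37
Shortest: 7.

7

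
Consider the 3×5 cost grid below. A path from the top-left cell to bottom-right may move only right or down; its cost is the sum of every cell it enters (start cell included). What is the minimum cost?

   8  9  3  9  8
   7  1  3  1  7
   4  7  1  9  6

33

Cheapest: [0,0]→[1,0]→[1,1]→[1,2]→[1,3]→[1,4]→[2,4]
  8 + 7 + 1 + 3 + 1 + 7 + 6 = 33
For comparison, the top-then-right route costs 50.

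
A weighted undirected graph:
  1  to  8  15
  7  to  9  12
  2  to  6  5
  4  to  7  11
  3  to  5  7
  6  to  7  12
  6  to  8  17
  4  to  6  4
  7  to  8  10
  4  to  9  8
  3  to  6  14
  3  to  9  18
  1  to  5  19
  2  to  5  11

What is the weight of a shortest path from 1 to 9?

Comparing a few candidate routes:
1 - 8 - 7 - 9: 15 + 10 + 12 = 37
1 - 8 - 6 - 4 - 9: 15 + 17 + 4 + 8 = 44
1 - 8 - 7 - 4 - 9: 15 + 10 + 11 + 8 = 44
Best route has total 37.

37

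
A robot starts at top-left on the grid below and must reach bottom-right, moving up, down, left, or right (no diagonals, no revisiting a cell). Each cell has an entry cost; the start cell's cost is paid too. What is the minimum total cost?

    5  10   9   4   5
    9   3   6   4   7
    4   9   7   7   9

43

One optimal route is [0,0] → [1,0] → [1,1] → [1,2] → [1,3] → [1,4] → [2,4].
Its cost is 5 + 9 + 3 + 6 + 4 + 7 + 9 = 43.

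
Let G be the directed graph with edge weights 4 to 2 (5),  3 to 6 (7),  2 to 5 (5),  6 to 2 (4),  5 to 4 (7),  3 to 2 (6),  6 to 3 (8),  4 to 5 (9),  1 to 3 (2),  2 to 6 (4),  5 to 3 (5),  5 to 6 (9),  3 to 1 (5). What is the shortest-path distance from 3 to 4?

18

Routes from 3 to 4:
3 -> 2 -> 5 -> 4: 6 + 5 + 7 = 18
3 -> 6 -> 2 -> 5 -> 4: 7 + 4 + 5 + 7 = 23
Shortest: 18.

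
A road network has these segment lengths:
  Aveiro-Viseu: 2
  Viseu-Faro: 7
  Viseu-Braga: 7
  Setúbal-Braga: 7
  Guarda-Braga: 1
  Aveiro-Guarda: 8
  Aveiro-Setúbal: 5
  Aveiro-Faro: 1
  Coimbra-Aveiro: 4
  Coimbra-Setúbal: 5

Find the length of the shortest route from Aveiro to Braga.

9

A few of the Aveiro→Braga routes:
Aveiro-Faro-Viseu-Braga: 1 + 7 + 7 = 15
Aveiro-Viseu-Braga: 2 + 7 = 9
Aveiro-Setúbal-Braga: 5 + 7 = 12
Aveiro-Guarda-Braga: 8 + 1 = 9
Best route has total 9.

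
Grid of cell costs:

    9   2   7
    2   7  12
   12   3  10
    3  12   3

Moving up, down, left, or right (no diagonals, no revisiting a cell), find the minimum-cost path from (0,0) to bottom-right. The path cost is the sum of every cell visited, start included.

34

Best path: (0,0)→(0,1)→(1,1)→(2,1)→(2,2)→(3,2)
Cost: 9 + 2 + 7 + 3 + 10 + 3 = 34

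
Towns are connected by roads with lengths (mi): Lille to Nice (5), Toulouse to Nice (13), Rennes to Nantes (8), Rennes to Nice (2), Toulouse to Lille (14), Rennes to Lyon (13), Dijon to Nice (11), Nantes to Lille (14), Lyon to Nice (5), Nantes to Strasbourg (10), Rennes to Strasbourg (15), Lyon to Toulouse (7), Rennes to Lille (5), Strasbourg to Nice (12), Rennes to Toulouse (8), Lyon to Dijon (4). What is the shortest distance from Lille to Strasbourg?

A few of the Lille→Strasbourg routes:
Lille-Rennes-Strasbourg: 5 + 15 = 20
Lille-Nice-Strasbourg: 5 + 12 = 17
Lille-Rennes-Nice-Strasbourg: 5 + 2 + 12 = 19
Shortest: 17 mi.

17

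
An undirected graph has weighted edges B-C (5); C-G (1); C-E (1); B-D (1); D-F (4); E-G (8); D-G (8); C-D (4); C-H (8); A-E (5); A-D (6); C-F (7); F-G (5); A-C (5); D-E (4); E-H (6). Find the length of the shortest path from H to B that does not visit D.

12

Comparing a few candidate routes:
H -> C -> B: 8 + 5 = 13
H -> E -> C -> B: 6 + 1 + 5 = 12
H -> E -> G -> C -> B: 6 + 8 + 1 + 5 = 20
The minimum is 12.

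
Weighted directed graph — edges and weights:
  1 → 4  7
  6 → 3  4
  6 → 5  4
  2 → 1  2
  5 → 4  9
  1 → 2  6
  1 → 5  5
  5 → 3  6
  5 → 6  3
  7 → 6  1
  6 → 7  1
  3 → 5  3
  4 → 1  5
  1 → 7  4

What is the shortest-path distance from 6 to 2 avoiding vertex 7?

Routes from 6 to 2 avoiding 7:
6 - 5 - 4 - 1 - 2: 4 + 9 + 5 + 6 = 24
6 - 3 - 5 - 4 - 1 - 2: 4 + 3 + 9 + 5 + 6 = 27
The minimum is 24.

24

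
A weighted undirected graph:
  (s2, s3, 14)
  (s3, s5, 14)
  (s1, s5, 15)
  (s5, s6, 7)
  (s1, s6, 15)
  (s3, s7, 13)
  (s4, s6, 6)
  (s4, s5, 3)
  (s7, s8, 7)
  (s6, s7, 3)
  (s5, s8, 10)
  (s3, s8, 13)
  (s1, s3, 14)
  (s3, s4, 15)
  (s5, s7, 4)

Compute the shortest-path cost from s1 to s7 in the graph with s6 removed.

Checking several routes:
s1-s3-s4-s5-s7: 14 + 15 + 3 + 4 = 36
s1-s5-s7: 15 + 4 = 19
s1-s5-s8-s7: 15 + 10 + 7 = 32
s1-s3-s7: 14 + 13 = 27
s1-s3-s8-s7: 14 + 13 + 7 = 34
s1-s3-s5-s7: 14 + 14 + 4 = 32
Best route has total 19.

19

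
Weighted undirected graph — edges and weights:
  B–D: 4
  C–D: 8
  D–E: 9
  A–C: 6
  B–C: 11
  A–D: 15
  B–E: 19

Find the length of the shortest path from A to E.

23

A few of the A→E routes:
A→C→D→B→E: 6 + 8 + 4 + 19 = 37
A→C→B→E: 6 + 11 + 19 = 36
A→C→D→E: 6 + 8 + 9 = 23
A→D→E: 15 + 9 = 24
A→D→B→E: 15 + 4 + 19 = 38
A→C→B→D→E: 6 + 11 + 4 + 9 = 30
Best route has total 23.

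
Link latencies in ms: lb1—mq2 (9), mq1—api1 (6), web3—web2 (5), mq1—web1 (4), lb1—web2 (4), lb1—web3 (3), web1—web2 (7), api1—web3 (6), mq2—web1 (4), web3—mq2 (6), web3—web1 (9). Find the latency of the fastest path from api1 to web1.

10

A few of the api1→web1 routes:
api1 → web3 → mq2 → web1: 6 + 6 + 4 = 16
api1 → mq1 → web1: 6 + 4 = 10
api1 → web3 → web2 → web1: 6 + 5 + 7 = 18
api1 → web3 → web1: 6 + 9 = 15
Shortest: 10 ms.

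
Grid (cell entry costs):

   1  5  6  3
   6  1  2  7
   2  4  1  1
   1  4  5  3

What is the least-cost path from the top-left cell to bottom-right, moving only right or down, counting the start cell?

Cheapest: r0c0→r0c1→r1c1→r1c2→r2c2→r2c3→r3c3
  1 + 5 + 1 + 2 + 1 + 1 + 3 = 14

14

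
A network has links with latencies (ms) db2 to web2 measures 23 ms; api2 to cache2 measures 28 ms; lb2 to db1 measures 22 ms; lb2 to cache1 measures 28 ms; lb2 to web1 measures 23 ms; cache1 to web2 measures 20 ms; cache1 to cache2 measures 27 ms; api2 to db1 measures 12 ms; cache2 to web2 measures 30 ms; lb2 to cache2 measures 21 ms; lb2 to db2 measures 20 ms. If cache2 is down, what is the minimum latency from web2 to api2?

77

Routes from web2 to api2 avoiding cache2:
web2 -> db2 -> lb2 -> db1 -> api2: 23 + 20 + 22 + 12 = 77
web2 -> cache1 -> lb2 -> db1 -> api2: 20 + 28 + 22 + 12 = 82
The minimum is 77 ms.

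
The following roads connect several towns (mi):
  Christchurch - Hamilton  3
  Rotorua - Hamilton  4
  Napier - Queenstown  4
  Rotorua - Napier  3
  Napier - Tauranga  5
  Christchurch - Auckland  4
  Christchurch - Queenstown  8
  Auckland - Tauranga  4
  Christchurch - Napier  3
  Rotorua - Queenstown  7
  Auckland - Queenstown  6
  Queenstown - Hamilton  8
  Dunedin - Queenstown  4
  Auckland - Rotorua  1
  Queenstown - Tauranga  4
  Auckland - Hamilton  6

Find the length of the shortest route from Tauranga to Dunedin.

A few of the Tauranga→Dunedin routes:
Tauranga - Napier - Queenstown - Dunedin: 5 + 4 + 4 = 13
Tauranga - Auckland - Queenstown - Dunedin: 4 + 6 + 4 = 14
Tauranga - Auckland - Rotorua - Queenstown - Dunedin: 4 + 1 + 7 + 4 = 16
Tauranga - Auckland - Rotorua - Napier - Queenstown - Dunedin: 4 + 1 + 3 + 4 + 4 = 16
Tauranga - Queenstown - Dunedin: 4 + 4 = 8
Tauranga - Napier - Rotorua - Queenstown - Dunedin: 5 + 3 + 7 + 4 = 19
Shortest: 8 mi.

8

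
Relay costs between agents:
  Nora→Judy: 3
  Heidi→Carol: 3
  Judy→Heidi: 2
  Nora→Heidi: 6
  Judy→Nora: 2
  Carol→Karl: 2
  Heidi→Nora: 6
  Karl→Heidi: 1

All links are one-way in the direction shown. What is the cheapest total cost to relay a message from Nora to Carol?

Paths from Nora to Carol:
Nora → Judy → Heidi → Carol: 3 + 2 + 3 = 8
Nora → Heidi → Carol: 6 + 3 = 9
Best route has total 8.

8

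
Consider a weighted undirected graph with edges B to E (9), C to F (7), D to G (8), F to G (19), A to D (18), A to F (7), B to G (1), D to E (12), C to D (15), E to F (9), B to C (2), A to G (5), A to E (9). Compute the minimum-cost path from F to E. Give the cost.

9

Comparing a few candidate routes:
F→E: 9
F→A→E: 7 + 9 = 16
F→C→B→E: 7 + 2 + 9 = 18
Best route has total 9.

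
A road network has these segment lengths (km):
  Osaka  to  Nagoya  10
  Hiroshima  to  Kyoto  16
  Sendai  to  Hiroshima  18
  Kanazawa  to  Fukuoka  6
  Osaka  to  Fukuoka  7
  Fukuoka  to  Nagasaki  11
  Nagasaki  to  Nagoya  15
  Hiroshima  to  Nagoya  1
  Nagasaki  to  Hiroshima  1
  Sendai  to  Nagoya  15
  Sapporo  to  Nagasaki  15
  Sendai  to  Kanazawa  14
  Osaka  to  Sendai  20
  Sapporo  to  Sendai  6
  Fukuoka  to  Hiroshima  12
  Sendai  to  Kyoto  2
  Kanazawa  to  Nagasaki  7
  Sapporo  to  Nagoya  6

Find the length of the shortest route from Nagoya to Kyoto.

A few of the Nagoya→Kyoto routes:
Nagoya → Sendai → Kyoto: 15 + 2 = 17
Nagoya → Sapporo → Sendai → Kyoto: 6 + 6 + 2 = 14
Nagoya → Hiroshima → Kyoto: 1 + 16 = 17
Best route has total 14 km.

14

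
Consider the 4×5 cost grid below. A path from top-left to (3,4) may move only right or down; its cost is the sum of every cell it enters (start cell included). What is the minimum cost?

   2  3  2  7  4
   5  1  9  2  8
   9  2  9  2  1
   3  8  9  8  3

Take [0,0] → [0,1] → [0,2] → [0,3] → [1,3] → [2,3] → [2,4] → [3,4] for a total of 2 + 3 + 2 + 7 + 2 + 2 + 1 + 3 = 22.

22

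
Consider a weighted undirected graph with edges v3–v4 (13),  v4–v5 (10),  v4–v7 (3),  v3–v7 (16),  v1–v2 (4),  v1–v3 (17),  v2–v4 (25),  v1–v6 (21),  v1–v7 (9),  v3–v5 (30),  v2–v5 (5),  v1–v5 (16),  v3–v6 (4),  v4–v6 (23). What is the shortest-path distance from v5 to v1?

Comparing a few candidate routes:
v5 -> v1: 16
v5 -> v2 -> v4 -> v7 -> v1: 5 + 25 + 3 + 9 = 42
v5 -> v4 -> v7 -> v1: 10 + 3 + 9 = 22
v5 -> v2 -> v1: 5 + 4 = 9
v5 -> v4 -> v2 -> v1: 10 + 25 + 4 = 39
v5 -> v4 -> v3 -> v1: 10 + 13 + 17 = 40
Best route has total 9.

9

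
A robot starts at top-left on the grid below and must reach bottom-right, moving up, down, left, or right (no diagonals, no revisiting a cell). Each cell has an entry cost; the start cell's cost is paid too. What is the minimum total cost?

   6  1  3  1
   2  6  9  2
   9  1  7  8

21

One optimal route is r0c0 -> r0c1 -> r0c2 -> r0c3 -> r1c3 -> r2c3.
Its cost is 6 + 1 + 3 + 1 + 2 + 8 = 21.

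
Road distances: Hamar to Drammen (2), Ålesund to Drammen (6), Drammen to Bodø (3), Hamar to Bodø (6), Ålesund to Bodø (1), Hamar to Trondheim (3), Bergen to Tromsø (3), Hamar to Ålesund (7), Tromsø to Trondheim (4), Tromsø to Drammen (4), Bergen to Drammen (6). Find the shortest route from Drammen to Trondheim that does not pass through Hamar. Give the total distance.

Candidate routes:
Drammen → Tromsø → Trondheim: 4 + 4 = 8
Drammen → Bergen → Tromsø → Trondheim: 6 + 3 + 4 = 13
The minimum is 8.

8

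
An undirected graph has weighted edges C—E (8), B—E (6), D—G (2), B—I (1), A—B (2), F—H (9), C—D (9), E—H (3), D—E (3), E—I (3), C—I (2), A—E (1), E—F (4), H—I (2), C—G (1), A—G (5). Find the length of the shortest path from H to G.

Comparing a few candidate routes:
H → I → C → G: 2 + 2 + 1 = 5
H → E → D → G: 3 + 3 + 2 = 8
H → E → I → C → G: 3 + 3 + 2 + 1 = 9
The minimum is 5.

5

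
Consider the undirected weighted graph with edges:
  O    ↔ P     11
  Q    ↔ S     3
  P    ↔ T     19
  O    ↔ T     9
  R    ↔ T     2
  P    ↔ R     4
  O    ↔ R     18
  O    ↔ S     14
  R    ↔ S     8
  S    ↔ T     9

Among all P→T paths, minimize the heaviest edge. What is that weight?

4

A few of the P→T routes:
P→R→S→T: max(4, 8, 9) = 9
P→O→T: max(11, 9) = 11
P→R→T: max(4, 2) = 4
Smallest bottleneck: 4.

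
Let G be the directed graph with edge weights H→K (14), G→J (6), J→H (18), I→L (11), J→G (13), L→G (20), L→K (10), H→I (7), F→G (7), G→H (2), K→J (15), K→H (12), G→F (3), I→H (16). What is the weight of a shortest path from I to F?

Candidate routes:
I→H→K→J→G→F: 16 + 14 + 15 + 13 + 3 = 61
I→L→K→J→G→F: 11 + 10 + 15 + 13 + 3 = 52
I→L→G→F: 11 + 20 + 3 = 34
Shortest: 34.

34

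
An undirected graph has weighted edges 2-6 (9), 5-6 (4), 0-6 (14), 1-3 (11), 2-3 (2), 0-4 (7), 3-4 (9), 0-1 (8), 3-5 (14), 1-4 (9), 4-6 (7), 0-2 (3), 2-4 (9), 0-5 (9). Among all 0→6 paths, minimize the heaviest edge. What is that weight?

A few of the 0→6 routes:
0-4-6: max(7, 7) = 7
0-1-4-6: max(8, 9, 7) = 9
0-1-4-3-2-6: max(8, 9, 9, 2, 9) = 9
Best route has worst link 7.

7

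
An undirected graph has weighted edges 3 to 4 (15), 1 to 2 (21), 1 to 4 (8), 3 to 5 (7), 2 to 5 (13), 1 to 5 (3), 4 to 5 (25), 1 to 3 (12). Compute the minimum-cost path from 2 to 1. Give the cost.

Checking several routes:
2 → 5 → 3 → 1: 13 + 7 + 12 = 32
2 → 1: 21
2 → 5 → 1: 13 + 3 = 16
Shortest: 16.

16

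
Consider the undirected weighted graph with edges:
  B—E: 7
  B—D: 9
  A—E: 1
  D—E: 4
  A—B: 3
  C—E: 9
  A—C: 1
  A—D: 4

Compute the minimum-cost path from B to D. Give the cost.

7

Some routes from B to D:
B - E - D: 7 + 4 = 11
B - D: 9
B - A - C - E - D: 3 + 1 + 9 + 4 = 17
B - A - E - D: 3 + 1 + 4 = 8
B - A - D: 3 + 4 = 7
B - E - A - D: 7 + 1 + 4 = 12
Best route has total 7.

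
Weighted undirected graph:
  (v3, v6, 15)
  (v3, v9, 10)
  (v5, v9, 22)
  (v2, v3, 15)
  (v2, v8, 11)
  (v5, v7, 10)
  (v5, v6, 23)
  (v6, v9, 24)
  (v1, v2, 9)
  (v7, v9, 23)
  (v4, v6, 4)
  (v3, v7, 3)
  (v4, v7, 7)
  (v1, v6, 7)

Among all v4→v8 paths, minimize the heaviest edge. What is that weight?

Checking several routes:
v4 → v7 → v5 → v9 → v3 → v6 → v1 → v2 → v8: max(7, 10, 22, 10, 15, 7, 9, 11) = 22
v4 → v7 → v3 → v6 → v1 → v2 → v8: max(7, 3, 15, 7, 9, 11) = 15
v4 → v6 → v1 → v2 → v8: max(4, 7, 9, 11) = 11
v4 → v7 → v3 → v2 → v8: max(7, 3, 15, 11) = 15
v4 → v6 → v3 → v2 → v8: max(4, 15, 15, 11) = 15
Best route has worst link 11.

11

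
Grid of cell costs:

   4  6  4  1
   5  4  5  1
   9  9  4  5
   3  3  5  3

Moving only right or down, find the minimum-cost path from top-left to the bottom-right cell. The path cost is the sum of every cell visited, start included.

24

Cheapest: [0,0] → [0,1] → [0,2] → [0,3] → [1,3] → [2,3] → [3,3]
  4 + 6 + 4 + 1 + 1 + 5 + 3 = 24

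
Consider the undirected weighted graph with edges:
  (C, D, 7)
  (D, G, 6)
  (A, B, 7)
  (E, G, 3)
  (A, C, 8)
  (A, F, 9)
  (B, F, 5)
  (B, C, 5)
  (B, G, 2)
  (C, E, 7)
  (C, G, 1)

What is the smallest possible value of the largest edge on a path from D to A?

Some routes from D to A:
D - C - B - A: max(7, 5, 7) = 7
D - G - B - A: max(6, 2, 7) = 7
D - C - E - G - B - A: max(7, 7, 3, 2, 7) = 7
D - G - E - C - B - A: max(6, 3, 7, 5, 7) = 7
D - G - C - B - A: max(6, 1, 5, 7) = 7
Smallest bottleneck: 7.

7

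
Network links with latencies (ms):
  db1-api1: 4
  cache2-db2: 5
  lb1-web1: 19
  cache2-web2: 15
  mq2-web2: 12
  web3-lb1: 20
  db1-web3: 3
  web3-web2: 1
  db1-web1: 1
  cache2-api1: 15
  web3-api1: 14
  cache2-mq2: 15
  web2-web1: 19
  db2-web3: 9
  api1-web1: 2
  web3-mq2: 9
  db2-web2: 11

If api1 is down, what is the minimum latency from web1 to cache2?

18

Checking several routes:
web1 → db1 → web3 → db2 → cache2: 1 + 3 + 9 + 5 = 18
web1 → db1 → web3 → web2 → cache2: 1 + 3 + 1 + 15 = 20
web1 → db1 → web3 → web2 → mq2 → cache2: 1 + 3 + 1 + 12 + 15 = 32
web1 → db1 → web3 → mq2 → cache2: 1 + 3 + 9 + 15 = 28
web1 → db1 → web3 → web2 → db2 → cache2: 1 + 3 + 1 + 11 + 5 = 21
Shortest: 18 ms.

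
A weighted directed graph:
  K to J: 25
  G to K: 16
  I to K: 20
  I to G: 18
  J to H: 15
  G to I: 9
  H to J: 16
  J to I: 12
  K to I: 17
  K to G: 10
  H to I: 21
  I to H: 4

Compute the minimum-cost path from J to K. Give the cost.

Comparing a few candidate routes:
J→I→G→K: 12 + 18 + 16 = 46
J→H→I→K: 15 + 21 + 20 = 56
J→I→K: 12 + 20 = 32
The minimum is 32.

32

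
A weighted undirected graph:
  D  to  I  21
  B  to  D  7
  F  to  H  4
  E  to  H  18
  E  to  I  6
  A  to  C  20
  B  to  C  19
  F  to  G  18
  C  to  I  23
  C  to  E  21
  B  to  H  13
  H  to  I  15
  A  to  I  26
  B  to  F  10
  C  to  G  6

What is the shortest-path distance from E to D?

A few of the E→D routes:
E -> H -> B -> D: 18 + 13 + 7 = 38
E -> H -> F -> B -> D: 18 + 4 + 10 + 7 = 39
E -> I -> D: 6 + 21 = 27
The minimum is 27.

27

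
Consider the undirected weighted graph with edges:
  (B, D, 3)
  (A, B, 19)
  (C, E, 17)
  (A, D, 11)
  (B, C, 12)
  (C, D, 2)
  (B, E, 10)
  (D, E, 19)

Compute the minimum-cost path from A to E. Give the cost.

24

Some routes from A to E:
A - D - C - E: 11 + 2 + 17 = 30
A - D - B - E: 11 + 3 + 10 = 24
A - B - E: 19 + 10 = 29
A - D - C - B - E: 11 + 2 + 12 + 10 = 35
A - D - E: 11 + 19 = 30
Best route has total 24.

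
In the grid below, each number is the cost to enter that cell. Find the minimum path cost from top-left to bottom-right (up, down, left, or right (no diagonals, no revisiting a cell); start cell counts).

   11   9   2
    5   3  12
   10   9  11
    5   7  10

Cheapest: [0,0] [1,0] [1,1] [2,1] [3,1] [3,2]
  11 + 5 + 3 + 9 + 7 + 10 = 45

45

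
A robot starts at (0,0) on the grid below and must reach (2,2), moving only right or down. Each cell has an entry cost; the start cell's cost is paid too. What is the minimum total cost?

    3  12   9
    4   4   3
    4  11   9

23

Cheapest: [0,0] [1,0] [1,1] [1,2] [2,2]
  3 + 4 + 4 + 3 + 9 = 23
(Top row then right column would cost 36.)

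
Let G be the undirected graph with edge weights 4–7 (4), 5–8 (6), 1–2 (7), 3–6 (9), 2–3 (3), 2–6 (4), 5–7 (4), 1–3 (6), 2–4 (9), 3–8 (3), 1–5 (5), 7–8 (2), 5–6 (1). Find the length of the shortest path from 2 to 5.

5

Checking several routes:
2 - 6 - 5: 4 + 1 = 5
2 - 3 - 6 - 5: 3 + 9 + 1 = 13
2 - 1 - 5: 7 + 5 = 12
2 - 3 - 8 - 5: 3 + 3 + 6 = 12
2 - 3 - 8 - 7 - 5: 3 + 3 + 2 + 4 = 12
The minimum is 5.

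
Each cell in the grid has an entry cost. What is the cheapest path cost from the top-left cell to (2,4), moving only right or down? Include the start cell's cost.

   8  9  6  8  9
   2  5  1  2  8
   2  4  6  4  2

Best path: (0,0) → (1,0) → (1,1) → (1,2) → (1,3) → (2,3) → (2,4)
Cost: 8 + 2 + 5 + 1 + 2 + 4 + 2 = 24
For comparison, the top-then-right route costs 50.

24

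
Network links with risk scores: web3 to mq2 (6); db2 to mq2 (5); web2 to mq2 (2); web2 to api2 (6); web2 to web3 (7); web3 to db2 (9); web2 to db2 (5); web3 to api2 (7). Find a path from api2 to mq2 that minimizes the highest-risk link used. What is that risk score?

6

Checking several routes:
api2-web2-mq2: max(6, 2) = 6
api2-web3-mq2: max(7, 6) = 7
api2-web3-web2-db2-mq2: max(7, 7, 5, 5) = 7
api2-web3-web2-mq2: max(7, 7, 2) = 7
api2-web2-web3-mq2: max(6, 7, 6) = 7
api2-web2-db2-mq2: max(6, 5, 5) = 6
Smallest bottleneck: 6.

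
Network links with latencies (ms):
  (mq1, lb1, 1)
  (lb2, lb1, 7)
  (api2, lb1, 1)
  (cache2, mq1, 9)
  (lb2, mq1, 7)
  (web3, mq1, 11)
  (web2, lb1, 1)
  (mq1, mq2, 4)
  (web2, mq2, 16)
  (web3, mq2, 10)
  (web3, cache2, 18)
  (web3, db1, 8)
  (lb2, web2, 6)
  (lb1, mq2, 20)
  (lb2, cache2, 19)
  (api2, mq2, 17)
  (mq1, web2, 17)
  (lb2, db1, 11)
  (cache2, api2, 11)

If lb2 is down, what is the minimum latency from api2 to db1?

Some routes from api2 to db1 avoiding lb2:
api2 -> lb1 -> mq1 -> mq2 -> web3 -> db1: 1 + 1 + 4 + 10 + 8 = 24
api2 -> cache2 -> web3 -> db1: 11 + 18 + 8 = 37
api2 -> lb1 -> mq1 -> cache2 -> web3 -> db1: 1 + 1 + 9 + 18 + 8 = 37
api2 -> lb1 -> web2 -> mq2 -> web3 -> db1: 1 + 1 + 16 + 10 + 8 = 36
api2 -> lb1 -> mq1 -> web3 -> db1: 1 + 1 + 11 + 8 = 21
api2 -> mq2 -> web3 -> db1: 17 + 10 + 8 = 35
Best route has total 21 ms.

21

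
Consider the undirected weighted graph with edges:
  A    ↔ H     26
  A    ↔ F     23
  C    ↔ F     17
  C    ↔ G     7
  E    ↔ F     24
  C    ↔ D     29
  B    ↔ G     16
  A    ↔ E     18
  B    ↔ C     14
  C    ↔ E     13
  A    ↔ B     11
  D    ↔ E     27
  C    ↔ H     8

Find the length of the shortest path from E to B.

A few of the E→B routes:
E→C→H→A→B: 13 + 8 + 26 + 11 = 58
E→A→B: 18 + 11 = 29
E→C→G→B: 13 + 7 + 16 = 36
E→C→B: 13 + 14 = 27
E→F→C→B: 24 + 17 + 14 = 55
Best route has total 27.

27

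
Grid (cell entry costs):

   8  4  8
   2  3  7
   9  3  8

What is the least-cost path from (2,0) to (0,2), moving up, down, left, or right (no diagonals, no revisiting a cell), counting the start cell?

26

Take [2,0] -> [1,0] -> [1,1] -> [0,1] -> [0,2] for a total of 9 + 2 + 3 + 4 + 8 = 26.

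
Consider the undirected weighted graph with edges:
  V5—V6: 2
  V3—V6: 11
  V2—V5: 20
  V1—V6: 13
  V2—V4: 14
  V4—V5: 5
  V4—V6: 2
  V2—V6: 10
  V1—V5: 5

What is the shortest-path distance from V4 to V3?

Checking several routes:
V4 -> V6 -> V3: 2 + 11 = 13
V4 -> V2 -> V5 -> V6 -> V3: 14 + 20 + 2 + 11 = 47
V4 -> V2 -> V6 -> V3: 14 + 10 + 11 = 35
V4 -> V5 -> V1 -> V6 -> V3: 5 + 5 + 13 + 11 = 34
V4 -> V5 -> V2 -> V6 -> V3: 5 + 20 + 10 + 11 = 46
V4 -> V5 -> V6 -> V3: 5 + 2 + 11 = 18
Best route has total 13.

13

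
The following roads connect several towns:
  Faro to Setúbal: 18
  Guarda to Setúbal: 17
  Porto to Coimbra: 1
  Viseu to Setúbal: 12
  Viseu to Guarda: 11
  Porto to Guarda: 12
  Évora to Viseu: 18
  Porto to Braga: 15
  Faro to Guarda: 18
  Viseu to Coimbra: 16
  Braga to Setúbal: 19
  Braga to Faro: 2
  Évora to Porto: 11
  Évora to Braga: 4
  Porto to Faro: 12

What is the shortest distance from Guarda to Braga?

A few of the Guarda→Braga routes:
Guarda - Faro - Braga: 18 + 2 = 20
Guarda - Porto - Faro - Braga: 12 + 12 + 2 = 26
Guarda - Porto - Évora - Braga: 12 + 11 + 4 = 27
Guarda - Porto - Braga: 12 + 15 = 27
Guarda - Viseu - Évora - Braga: 11 + 18 + 4 = 33
Shortest: 20.

20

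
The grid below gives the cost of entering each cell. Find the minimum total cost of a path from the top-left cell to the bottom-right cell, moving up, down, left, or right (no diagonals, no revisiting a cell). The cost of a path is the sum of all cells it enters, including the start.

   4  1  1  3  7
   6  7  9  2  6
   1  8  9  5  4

Path r0c0 → r0c1 → r0c2 → r0c3 → r1c3 → r2c3 → r2c4: 4 + 1 + 1 + 3 + 2 + 5 + 4 = 20.

20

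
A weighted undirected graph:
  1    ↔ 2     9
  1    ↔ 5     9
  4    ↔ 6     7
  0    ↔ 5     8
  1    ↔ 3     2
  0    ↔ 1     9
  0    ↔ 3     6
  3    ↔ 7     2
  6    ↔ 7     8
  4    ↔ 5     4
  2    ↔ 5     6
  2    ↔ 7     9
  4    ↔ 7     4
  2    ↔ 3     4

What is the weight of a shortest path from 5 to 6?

11

Comparing a few candidate routes:
5 → 2 → 3 → 7 → 6: 6 + 4 + 2 + 8 = 20
5 → 4 → 7 → 6: 4 + 4 + 8 = 16
5 → 4 → 6: 4 + 7 = 11
The minimum is 11.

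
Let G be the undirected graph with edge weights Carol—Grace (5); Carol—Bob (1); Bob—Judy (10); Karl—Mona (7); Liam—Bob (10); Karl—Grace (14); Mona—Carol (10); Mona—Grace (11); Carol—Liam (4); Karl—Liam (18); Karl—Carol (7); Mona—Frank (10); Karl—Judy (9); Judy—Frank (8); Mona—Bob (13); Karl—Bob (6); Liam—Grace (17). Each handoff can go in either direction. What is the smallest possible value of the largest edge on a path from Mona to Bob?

Some routes from Mona to Bob:
Mona -> Karl -> Carol -> Bob: max(7, 7, 1) = 7
Mona -> Frank -> Judy -> Bob: max(10, 8, 10) = 10
Mona -> Karl -> Bob: max(7, 6) = 7
Mona -> Frank -> Judy -> Karl -> Carol -> Liam -> Bob: max(10, 8, 9, 7, 4, 10) = 10
Mona -> Frank -> Judy -> Karl -> Carol -> Bob: max(10, 8, 9, 7, 1) = 10
Smallest bottleneck: 7.

7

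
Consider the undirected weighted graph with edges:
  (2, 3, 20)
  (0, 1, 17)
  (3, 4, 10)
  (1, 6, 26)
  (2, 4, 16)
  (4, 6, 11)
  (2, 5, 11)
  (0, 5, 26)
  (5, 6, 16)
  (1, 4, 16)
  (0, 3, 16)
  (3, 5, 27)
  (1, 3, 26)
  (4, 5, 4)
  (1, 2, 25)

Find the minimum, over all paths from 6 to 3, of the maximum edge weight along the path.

11

Checking several routes:
6 -> 5 -> 4 -> 3: max(16, 4, 10) = 16
6 -> 5 -> 2 -> 4 -> 3: max(16, 11, 16, 10) = 16
6 -> 4 -> 3: max(11, 10) = 11
Smallest bottleneck: 11.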